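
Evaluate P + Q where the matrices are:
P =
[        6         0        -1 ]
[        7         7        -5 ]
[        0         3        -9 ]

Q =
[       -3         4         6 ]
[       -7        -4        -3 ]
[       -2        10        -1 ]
P + Q =
[        3         4         5 ]
[        0         3        -8 ]
[       -2        13       -10 ]

Matrix addition is elementwise: (P+Q)[i][j] = P[i][j] + Q[i][j].
  (P+Q)[0][0] = (6) + (-3) = 3
  (P+Q)[0][1] = (0) + (4) = 4
  (P+Q)[0][2] = (-1) + (6) = 5
  (P+Q)[1][0] = (7) + (-7) = 0
  (P+Q)[1][1] = (7) + (-4) = 3
  (P+Q)[1][2] = (-5) + (-3) = -8
  (P+Q)[2][0] = (0) + (-2) = -2
  (P+Q)[2][1] = (3) + (10) = 13
  (P+Q)[2][2] = (-9) + (-1) = -10
P + Q =
[        3         4         5 ]
[        0         3        -8 ]
[       -2        13       -10 ]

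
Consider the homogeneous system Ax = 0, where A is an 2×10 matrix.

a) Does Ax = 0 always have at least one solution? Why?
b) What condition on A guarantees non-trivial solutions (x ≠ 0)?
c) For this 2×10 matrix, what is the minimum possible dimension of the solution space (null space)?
a) Yes, x = 0 is always a solution. b) When A has linearly dependent columns (rank < n). c) Minimum nullity = 8.

a) x = 0 satisfies A·0 = 0, so the zero vector is always a solution.
b) Non-trivial solutions exist iff the columns of A are linearly dependent, equivalently rank(A) < n (the number of columns).
c) By rank-nullity, rank(A) + nullity(A) = n = 10. Since A has only 2 rows, rank(A) ≤ 2, so nullity(A) ≥ 10 - 2 = 8.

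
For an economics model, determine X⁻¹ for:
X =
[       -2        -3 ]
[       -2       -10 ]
det(X) = 14
X⁻¹ =
[     -5/7      3/14 ]
[      1/7      -1/7 ]

For a 2×2 matrix X = [[a, b], [c, d]] with det(X) ≠ 0, X⁻¹ = (1/det(X)) * [[d, -b], [-c, a]].
det(X) = (-2)*(-10) - (-3)*(-2) = 20 - 6 = 14.
X⁻¹ = (1/14) * [[-10, 3], [2, -2]].
Dividing each entry by 14 and reducing:
X⁻¹ =
[     -5/7      3/14 ]
[      1/7      -1/7 ]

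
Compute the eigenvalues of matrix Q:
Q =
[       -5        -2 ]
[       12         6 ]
λ = -2, 3

Solve det(Q - λI) = 0. For a 2×2 matrix the characteristic equation is λ² - (trace)λ + det = 0.
trace(Q) = a + d = -5 + 6 = 1.
det(Q) = a*d - b*c = (-5)*(6) - (-2)*(12) = -30 + 24 = -6.
Characteristic equation: λ² - (1)λ + (-6) = 0.
Discriminant = (1)² - 4*(-6) = 1 + 24 = 25.
λ = (1 ± √25) / 2 = (1 ± 5) / 2 = -2, 3.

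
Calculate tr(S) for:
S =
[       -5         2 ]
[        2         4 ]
tr(S) = -5 + 4 = -1

The trace of a square matrix is the sum of its diagonal entries.
Diagonal entries of S: S[0][0] = -5, S[1][1] = 4.
tr(S) = -5 + 4 = -1.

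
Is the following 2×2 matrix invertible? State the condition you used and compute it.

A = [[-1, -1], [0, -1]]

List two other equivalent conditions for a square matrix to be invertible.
Yes, invertible; det(A) = 1 ≠ 0. Equivalent conditions: rank(A) = 2; Ax = 0 has only the trivial solution; 0 is not an eigenvalue; the columns of A are linearly independent.

To check invertibility, compute det(A).
The given matrix is triangular, so det(A) equals the product of its diagonal entries = 1 ≠ 0.
Since det(A) ≠ 0, A is invertible.
Equivalent conditions for a square matrix A to be invertible:
- rank(A) = 2 (full rank).
- The homogeneous system Ax = 0 has only the trivial solution x = 0.
- 0 is not an eigenvalue of A.
- The columns (equivalently rows) of A are linearly independent.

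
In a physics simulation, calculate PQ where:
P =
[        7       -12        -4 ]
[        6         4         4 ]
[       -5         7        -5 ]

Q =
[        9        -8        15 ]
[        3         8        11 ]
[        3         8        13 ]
PQ =
[       15      -184       -79 ]
[       78        16       186 ]
[      -39        56       -63 ]

Matrix multiplication: (PQ)[i][j] = sum over k of P[i][k] * Q[k][j].
  (PQ)[0][0] = (7)*(9) + (-12)*(3) + (-4)*(3) = 15
  (PQ)[0][1] = (7)*(-8) + (-12)*(8) + (-4)*(8) = -184
  (PQ)[0][2] = (7)*(15) + (-12)*(11) + (-4)*(13) = -79
  (PQ)[1][0] = (6)*(9) + (4)*(3) + (4)*(3) = 78
  (PQ)[1][1] = (6)*(-8) + (4)*(8) + (4)*(8) = 16
  (PQ)[1][2] = (6)*(15) + (4)*(11) + (4)*(13) = 186
  (PQ)[2][0] = (-5)*(9) + (7)*(3) + (-5)*(3) = -39
  (PQ)[2][1] = (-5)*(-8) + (7)*(8) + (-5)*(8) = 56
  (PQ)[2][2] = (-5)*(15) + (7)*(11) + (-5)*(13) = -63
PQ =
[       15      -184       -79 ]
[       78        16       186 ]
[      -39        56       -63 ]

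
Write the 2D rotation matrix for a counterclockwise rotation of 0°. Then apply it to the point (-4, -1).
R = [[1, 0], [0, 1]]; R·(-4, -1) = (-4, -1)

Rotation matrix formula: R(θ) = [[cos θ, -sin θ], [sin θ, cos θ]]
For θ = 0°:
cos(0°) = 1
sin(0°) = 0
R = [[1, 0], [0, 1]]
Apply to (-4, -1): [1·-4 + (0)·-1, 0·-4 + 1·-1] = (-4, -1)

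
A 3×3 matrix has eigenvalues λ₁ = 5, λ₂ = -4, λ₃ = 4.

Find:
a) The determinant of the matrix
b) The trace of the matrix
det = -80, trace = 5

Two standard eigenvalue identities:
- det(A) equals the product of the eigenvalues (counted with multiplicity).
- trace(A) equals the sum of the eigenvalues.
det(A) = (5)*(-4)*(4) = -80.
trace(A) = 5 - 4 + 4 = 5.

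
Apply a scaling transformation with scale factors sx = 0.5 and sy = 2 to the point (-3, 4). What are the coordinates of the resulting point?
(-1.5, 8)

Scaling matrix:
[[0.50, 0], [0, 2]]
Result: (-3 × 0.5, 4 × 2) = (-1.5, 8)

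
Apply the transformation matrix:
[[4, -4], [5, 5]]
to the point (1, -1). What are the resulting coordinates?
(8, 0)

Matrix multiplication:
[[4, -4], [5, 5]] × [1, -1]ᵀ
= [4×1 + -4×-1, 5×1 + 5×-1]ᵀ
= [8.0000, 0.0000]ᵀ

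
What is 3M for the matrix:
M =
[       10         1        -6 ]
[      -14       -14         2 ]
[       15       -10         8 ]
3M =
[       30         3       -18 ]
[      -42       -42         6 ]
[       45       -30        24 ]

Scalar multiplication is elementwise: (3M)[i][j] = 3 * M[i][j].
  (3M)[0][0] = 3 * (10) = 30
  (3M)[0][1] = 3 * (1) = 3
  (3M)[0][2] = 3 * (-6) = -18
  (3M)[1][0] = 3 * (-14) = -42
  (3M)[1][1] = 3 * (-14) = -42
  (3M)[1][2] = 3 * (2) = 6
  (3M)[2][0] = 3 * (15) = 45
  (3M)[2][1] = 3 * (-10) = -30
  (3M)[2][2] = 3 * (8) = 24
3M =
[       30         3       -18 ]
[      -42       -42         6 ]
[       45       -30        24 ]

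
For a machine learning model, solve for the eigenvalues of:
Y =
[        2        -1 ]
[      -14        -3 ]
λ = -5, 4

Solve det(Y - λI) = 0. For a 2×2 matrix the characteristic equation is λ² - (trace)λ + det = 0.
trace(Y) = a + d = 2 - 3 = -1.
det(Y) = a*d - b*c = (2)*(-3) - (-1)*(-14) = -6 - 14 = -20.
Characteristic equation: λ² - (-1)λ + (-20) = 0.
Discriminant = (-1)² - 4*(-20) = 1 + 80 = 81.
λ = (-1 ± √81) / 2 = (-1 ± 9) / 2 = -5, 4.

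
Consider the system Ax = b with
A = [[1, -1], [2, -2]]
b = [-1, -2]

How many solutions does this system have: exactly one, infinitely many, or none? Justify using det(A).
Infinitely many solutions

det(A) = (1)*(-2) - (-1)*(2) = 0, so A is singular (column 2 is -1 times column 1).
b = [-1, -2] = -1 * column 1 of A, so b lies in the column space of A.
A singular matrix whose right-hand side is in its column space gives a 1-parameter family of solutions — infinitely many.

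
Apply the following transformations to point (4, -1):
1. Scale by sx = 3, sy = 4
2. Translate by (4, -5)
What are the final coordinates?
(16, -9)

Step 1: Scale (4, -1) by (sx, sy) = (3, 4) → (12, -4)
Step 2: Translate by (4, -5) → (16, -9)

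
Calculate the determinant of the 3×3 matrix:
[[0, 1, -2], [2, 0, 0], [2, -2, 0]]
8

Expansion along first row:
det = 0·det([[0,0],[-2,0]]) - 1·det([[2,0],[2,0]]) + -2·det([[2,0],[2,-2]])
    = 0·(0·0 - 0·-2) - 1·(2·0 - 0·2) + -2·(2·-2 - 0·2)
    = 0·0 - 1·0 + -2·-4
    = 0 + 0 + 8 = 8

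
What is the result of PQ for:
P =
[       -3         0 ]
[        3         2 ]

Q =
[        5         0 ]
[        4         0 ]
PQ =
[      -15         0 ]
[       23         0 ]

Matrix multiplication: (PQ)[i][j] = sum over k of P[i][k] * Q[k][j].
  (PQ)[0][0] = (-3)*(5) + (0)*(4) = -15
  (PQ)[0][1] = (-3)*(0) + (0)*(0) = 0
  (PQ)[1][0] = (3)*(5) + (2)*(4) = 23
  (PQ)[1][1] = (3)*(0) + (2)*(0) = 0
PQ =
[      -15         0 ]
[       23         0 ]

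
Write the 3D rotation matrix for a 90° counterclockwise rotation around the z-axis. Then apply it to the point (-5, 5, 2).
R = [[0, -1, 0], [1, 0, 0], [0, 0, 1]]; R·(-5, 5, 2) = (-5, -5, 2)

Rotation matrix for 90° around z-axis:
cos(90°) = 0, sin(90°) = 1
R = [[0, -1, 0], [1, 0, 0], [0, 0, 1]]
Apply to (-5, 5, 2): R·[-5, 5, 2]ᵀ = (-5, -5, 2)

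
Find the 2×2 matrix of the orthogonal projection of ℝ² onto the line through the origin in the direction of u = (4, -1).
[[16/17, -4/17], [-4/17, 1/17]]

The orthogonal projection onto the line spanned by a nonzero vector u = (a, b) has matrix P = (u uᵀ) / (uᵀ u) = (1/(a² + b²)) · [[a², ab], [ab, b²]].
Here u = (4, -1), so a² + b² = 16 + 1 = 17.
P = (1/17) · [[16, -4], [-4, 1]] = [[16/17, -4/17], [-4/17, 1/17]].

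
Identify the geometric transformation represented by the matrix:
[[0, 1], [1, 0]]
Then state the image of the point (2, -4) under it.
reflection across the line y = x; image of (2, -4) is (-4, 2)

This is a symmetric orthogonal matrix with determinant -1, which characterizes a reflection in ℝ².
The matrix [[0, 1], [1, 0]] represents: reflection across the line y = x.
Applying it to (2, -4): [0·2 + 1·-4, 1·2 + 0·-4] = (-4, 2).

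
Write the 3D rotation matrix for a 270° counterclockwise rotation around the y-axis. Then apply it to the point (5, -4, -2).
R = [[0, 0, -1], [0, 1, 0], [1, 0, 0]]; R·(5, -4, -2) = (2, -4, 5)

Rotation matrix for 270° around y-axis:
cos(270°) = 0, sin(270°) = -1
R = [[0, 0, -1], [0, 1, 0], [1, 0, 0]]
Apply to (5, -4, -2): R·[5, -4, -2]ᵀ = (2, -4, 5)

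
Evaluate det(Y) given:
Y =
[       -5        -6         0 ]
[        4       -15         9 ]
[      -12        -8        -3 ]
det(Y) = -9

Expand along row 0 (cofactor expansion): det(Y) = a*(e*i - f*h) - b*(d*i - f*g) + c*(d*h - e*g), where the 3×3 is [[a, b, c], [d, e, f], [g, h, i]].
Minor M_00 = (-15)*(-3) - (9)*(-8) = 45 + 72 = 117.
Minor M_01 = (4)*(-3) - (9)*(-12) = -12 + 108 = 96.
Minor M_02 = (4)*(-8) - (-15)*(-12) = -32 - 180 = -212.
det(Y) = (-5)*(117) - (-6)*(96) + (0)*(-212) = -585 + 576 + 0 = -9.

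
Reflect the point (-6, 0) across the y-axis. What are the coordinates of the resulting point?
(6, 0)

Reflection across y-axis: (-6, 0) → (6, 0)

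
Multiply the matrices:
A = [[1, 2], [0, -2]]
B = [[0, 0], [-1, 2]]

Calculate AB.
[[-2, 4], [2, -4]]

Each entry (i,j) of AB = sum over k of A[i][k]*B[k][j].
(AB)[0][0] = (1)*(0) + (2)*(-1) = -2
(AB)[0][1] = (1)*(0) + (2)*(2) = 4
(AB)[1][0] = (0)*(0) + (-2)*(-1) = 2
(AB)[1][1] = (0)*(0) + (-2)*(2) = -4
AB = [[-2, 4], [2, -4]]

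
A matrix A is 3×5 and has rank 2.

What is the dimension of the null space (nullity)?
3

The rank-nullity theorem for an m×n matrix states:
rank(A) + nullity(A) = n (the number of columns).
Here n = 5 and rank(A) = 2, so nullity(A) = 5 - 2 = 3.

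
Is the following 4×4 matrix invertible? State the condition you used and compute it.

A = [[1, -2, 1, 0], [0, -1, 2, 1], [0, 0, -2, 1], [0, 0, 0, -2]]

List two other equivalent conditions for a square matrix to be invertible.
Yes, invertible; det(A) = -4 ≠ 0. Equivalent conditions: rank(A) = 4; Ax = 0 has only the trivial solution; 0 is not an eigenvalue; the columns of A are linearly independent.

To check invertibility, compute det(A).
The given matrix is triangular, so det(A) equals the product of its diagonal entries = -4 ≠ 0.
Since det(A) ≠ 0, A is invertible.
Equivalent conditions for a square matrix A to be invertible:
- rank(A) = 4 (full rank).
- The homogeneous system Ax = 0 has only the trivial solution x = 0.
- 0 is not an eigenvalue of A.
- The columns (equivalently rows) of A are linearly independent.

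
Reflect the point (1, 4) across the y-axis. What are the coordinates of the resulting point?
(-1, 4)

Reflection across y-axis: (1, 4) → (-1, 4)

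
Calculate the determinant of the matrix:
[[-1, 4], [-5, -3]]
23

For a 2×2 matrix [[a, b], [c, d]], det = ad - bc
det = (-1)(-3) - (4)(-5) = 3 - -20 = 23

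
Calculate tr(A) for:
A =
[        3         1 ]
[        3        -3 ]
tr(A) = 3 - 3 = 0

The trace of a square matrix is the sum of its diagonal entries.
Diagonal entries of A: A[0][0] = 3, A[1][1] = -3.
tr(A) = 3 - 3 = 0.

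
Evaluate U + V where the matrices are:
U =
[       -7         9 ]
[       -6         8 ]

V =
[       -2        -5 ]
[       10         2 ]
U + V =
[       -9         4 ]
[        4        10 ]

Matrix addition is elementwise: (U+V)[i][j] = U[i][j] + V[i][j].
  (U+V)[0][0] = (-7) + (-2) = -9
  (U+V)[0][1] = (9) + (-5) = 4
  (U+V)[1][0] = (-6) + (10) = 4
  (U+V)[1][1] = (8) + (2) = 10
U + V =
[       -9         4 ]
[        4        10 ]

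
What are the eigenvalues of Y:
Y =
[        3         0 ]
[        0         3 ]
λ = 3, 3

Solve det(Y - λI) = 0. For a 2×2 matrix the characteristic equation is λ² - (trace)λ + det = 0.
trace(Y) = a + d = 3 + 3 = 6.
det(Y) = a*d - b*c = (3)*(3) - (0)*(0) = 9 - 0 = 9.
Characteristic equation: λ² - (6)λ + (9) = 0.
Discriminant = (6)² - 4*(9) = 36 - 36 = 0.
λ = (6 ± √0) / 2 = (6 ± 0) / 2 = 3, 3.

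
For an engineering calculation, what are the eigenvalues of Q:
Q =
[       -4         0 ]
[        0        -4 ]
λ = -4, -4

Solve det(Q - λI) = 0. For a 2×2 matrix the characteristic equation is λ² - (trace)λ + det = 0.
trace(Q) = a + d = -4 - 4 = -8.
det(Q) = a*d - b*c = (-4)*(-4) - (0)*(0) = 16 - 0 = 16.
Characteristic equation: λ² - (-8)λ + (16) = 0.
Discriminant = (-8)² - 4*(16) = 64 - 64 = 0.
λ = (-8 ± √0) / 2 = (-8 ± 0) / 2 = -4, -4.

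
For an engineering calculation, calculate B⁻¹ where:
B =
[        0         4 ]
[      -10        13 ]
det(B) = 40
B⁻¹ =
[    13/40     -1/10 ]
[      1/4         0 ]

For a 2×2 matrix B = [[a, b], [c, d]] with det(B) ≠ 0, B⁻¹ = (1/det(B)) * [[d, -b], [-c, a]].
det(B) = (0)*(13) - (4)*(-10) = 0 + 40 = 40.
B⁻¹ = (1/40) * [[13, -4], [10, 0]].
Dividing each entry by 40 and reducing:
B⁻¹ =
[    13/40     -1/10 ]
[      1/4         0 ]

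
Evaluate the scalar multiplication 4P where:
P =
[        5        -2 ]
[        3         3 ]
4P =
[       20        -8 ]
[       12        12 ]

Scalar multiplication is elementwise: (4P)[i][j] = 4 * P[i][j].
  (4P)[0][0] = 4 * (5) = 20
  (4P)[0][1] = 4 * (-2) = -8
  (4P)[1][0] = 4 * (3) = 12
  (4P)[1][1] = 4 * (3) = 12
4P =
[       20        -8 ]
[       12        12 ]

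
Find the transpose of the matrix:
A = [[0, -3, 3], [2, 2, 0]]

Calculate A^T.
[[0, 2], [-3, 2], [3, 0]]

The transpose sends entry (i,j) to (j,i); rows become columns.
Row 0 of A: [0, -3, 3] -> column 0 of A^T.
Row 1 of A: [2, 2, 0] -> column 1 of A^T.
A^T = [[0, 2], [-3, 2], [3, 0]]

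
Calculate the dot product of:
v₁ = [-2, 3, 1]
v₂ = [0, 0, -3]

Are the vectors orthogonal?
-3, No

The dot product is the sum of products of corresponding components.
v₁·v₂ = (-2)*(0) + (3)*(0) + (1)*(-3) = 0 + 0 - 3 = -3.
Two vectors are orthogonal iff their dot product is 0; here the dot product is -3, so the vectors are not orthogonal.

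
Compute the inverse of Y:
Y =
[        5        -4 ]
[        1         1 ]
det(Y) = 9
Y⁻¹ =
[      1/9       4/9 ]
[     -1/9       5/9 ]

For a 2×2 matrix Y = [[a, b], [c, d]] with det(Y) ≠ 0, Y⁻¹ = (1/det(Y)) * [[d, -b], [-c, a]].
det(Y) = (5)*(1) - (-4)*(1) = 5 + 4 = 9.
Y⁻¹ = (1/9) * [[1, 4], [-1, 5]].
Dividing each entry by 9 and reducing:
Y⁻¹ =
[      1/9       4/9 ]
[     -1/9       5/9 ]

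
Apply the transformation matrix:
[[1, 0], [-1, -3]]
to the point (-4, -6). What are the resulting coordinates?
(-4, 22)

Matrix multiplication:
[[1, 0], [-1, -3]] × [-4, -6]ᵀ
= [1×-4 + 0×-6, -1×-4 + -3×-6]ᵀ
= [-4.0000, 22.0000]ᵀ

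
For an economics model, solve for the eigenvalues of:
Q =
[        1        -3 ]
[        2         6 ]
λ = 3, 4

Solve det(Q - λI) = 0. For a 2×2 matrix the characteristic equation is λ² - (trace)λ + det = 0.
trace(Q) = a + d = 1 + 6 = 7.
det(Q) = a*d - b*c = (1)*(6) - (-3)*(2) = 6 + 6 = 12.
Characteristic equation: λ² - (7)λ + (12) = 0.
Discriminant = (7)² - 4*(12) = 49 - 48 = 1.
λ = (7 ± √1) / 2 = (7 ± 1) / 2 = 3, 4.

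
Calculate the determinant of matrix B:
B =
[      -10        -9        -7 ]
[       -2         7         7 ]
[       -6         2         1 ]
det(B) = 164

Expand along row 0 (cofactor expansion): det(B) = a*(e*i - f*h) - b*(d*i - f*g) + c*(d*h - e*g), where the 3×3 is [[a, b, c], [d, e, f], [g, h, i]].
Minor M_00 = (7)*(1) - (7)*(2) = 7 - 14 = -7.
Minor M_01 = (-2)*(1) - (7)*(-6) = -2 + 42 = 40.
Minor M_02 = (-2)*(2) - (7)*(-6) = -4 + 42 = 38.
det(B) = (-10)*(-7) - (-9)*(40) + (-7)*(38) = 70 + 360 - 266 = 164.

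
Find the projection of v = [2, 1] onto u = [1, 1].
[3/2, 3/2]

The projection of v onto u is proj_u(v) = ((v·u) / (u·u)) · u.
v·u = (2)*(1) + (1)*(1) = 3.
u·u = (1)*(1) + (1)*(1) = 2.
coefficient = 3 / 2 = 3/2.
proj_u(v) = 3/2 · [1, 1] = [3/2, 3/2].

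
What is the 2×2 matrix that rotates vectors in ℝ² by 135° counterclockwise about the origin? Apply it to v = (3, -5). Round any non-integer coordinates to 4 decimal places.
R = [[-√2/2, -√2/2], [√2/2, -√2/2]]; R·v = (1.4142, 5.6569)

A counterclockwise rotation by angle θ in ℝ² has matrix R(θ) = [[cos θ, -sin θ], [sin θ, cos θ]].
For θ = 135°: cos θ = -√2/2, sin θ = √2/2.
R(135°) = [[-√2/2, -√2/2], [√2/2, -√2/2]].
R·v = [-√2/2·3 + (-√2/2)·-5, √2/2·3 + -√2/2·-5] = (1.4142, 5.6569).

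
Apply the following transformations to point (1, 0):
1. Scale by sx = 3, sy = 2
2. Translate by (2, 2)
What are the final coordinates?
(5, 2)

Step 1: Scale (1, 0) by (sx, sy) = (3, 2) → (3, 0)
Step 2: Translate by (2, 2) → (5, 2)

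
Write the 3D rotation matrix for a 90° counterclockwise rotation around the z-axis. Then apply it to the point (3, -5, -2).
R = [[0, -1, 0], [1, 0, 0], [0, 0, 1]]; R·(3, -5, -2) = (5, 3, -2)

Rotation matrix for 90° around z-axis:
cos(90°) = 0, sin(90°) = 1
R = [[0, -1, 0], [1, 0, 0], [0, 0, 1]]
Apply to (3, -5, -2): R·[3, -5, -2]ᵀ = (5, 3, -2)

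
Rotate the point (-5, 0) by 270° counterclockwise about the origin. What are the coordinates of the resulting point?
(0, 5)

Rotation matrix R(θ) = [[cos θ, -sin θ], [sin θ, cos θ]]; for θ = 270°:
R = [[0, 1], [-1, 0]]
Result: R × [-5, 0]ᵀ = [0·-5 + (1)·0, -1·-5 + (0)·0]ᵀ = (0, 5)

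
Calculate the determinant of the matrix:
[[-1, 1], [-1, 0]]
1

For a 2×2 matrix [[a, b], [c, d]], det = ad - bc
det = (-1)(0) - (1)(-1) = 0 - -1 = 1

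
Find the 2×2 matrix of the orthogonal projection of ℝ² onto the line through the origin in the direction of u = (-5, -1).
[[25/26, 5/26], [5/26, 1/26]]

The orthogonal projection onto the line spanned by a nonzero vector u = (a, b) has matrix P = (u uᵀ) / (uᵀ u) = (1/(a² + b²)) · [[a², ab], [ab, b²]].
Here u = (-5, -1), so a² + b² = 25 + 1 = 26.
P = (1/26) · [[25, 5], [5, 1]] = [[25/26, 5/26], [5/26, 1/26]].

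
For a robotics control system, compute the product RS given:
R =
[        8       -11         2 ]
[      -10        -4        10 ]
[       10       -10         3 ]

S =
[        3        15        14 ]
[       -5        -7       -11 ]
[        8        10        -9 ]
RS =
[       95       217       215 ]
[       70       -22      -186 ]
[      104       250       223 ]

Matrix multiplication: (RS)[i][j] = sum over k of R[i][k] * S[k][j].
  (RS)[0][0] = (8)*(3) + (-11)*(-5) + (2)*(8) = 95
  (RS)[0][1] = (8)*(15) + (-11)*(-7) + (2)*(10) = 217
  (RS)[0][2] = (8)*(14) + (-11)*(-11) + (2)*(-9) = 215
  (RS)[1][0] = (-10)*(3) + (-4)*(-5) + (10)*(8) = 70
  (RS)[1][1] = (-10)*(15) + (-4)*(-7) + (10)*(10) = -22
  (RS)[1][2] = (-10)*(14) + (-4)*(-11) + (10)*(-9) = -186
  (RS)[2][0] = (10)*(3) + (-10)*(-5) + (3)*(8) = 104
  (RS)[2][1] = (10)*(15) + (-10)*(-7) + (3)*(10) = 250
  (RS)[2][2] = (10)*(14) + (-10)*(-11) + (3)*(-9) = 223
RS =
[       95       217       215 ]
[       70       -22      -186 ]
[      104       250       223 ]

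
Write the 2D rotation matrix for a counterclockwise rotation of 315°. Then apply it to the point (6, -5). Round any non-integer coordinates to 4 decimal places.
R = [[√2/2, √2/2], [-√2/2, √2/2]]; R·(6, -5) = (0.7071, -7.7782)

Rotation matrix formula: R(θ) = [[cos θ, -sin θ], [sin θ, cos θ]]
For θ = 315°:
cos(315°) = √2/2
sin(315°) = -√2/2
R = [[√2/2, √2/2], [-√2/2, √2/2]]
Apply to (6, -5): [√2/2·6 + (√2/2)·-5, -√2/2·6 + √2/2·-5] = (0.7071, -7.7782)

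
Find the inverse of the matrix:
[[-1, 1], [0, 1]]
[[-1, 1], [0, 1]]

For [[a,b],[c,d]], inverse = (1/det)·[[d,-b],[-c,a]]
det = -1·1 - 1·0 = -1
Inverse = (1/-1)·[[1, -1], [0, -1]]
        = [[-1, 1], [0, 1]]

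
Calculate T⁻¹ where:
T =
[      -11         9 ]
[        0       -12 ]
det(T) = 132
T⁻¹ =
[    -1/11     -3/44 ]
[        0     -1/12 ]

For a 2×2 matrix T = [[a, b], [c, d]] with det(T) ≠ 0, T⁻¹ = (1/det(T)) * [[d, -b], [-c, a]].
det(T) = (-11)*(-12) - (9)*(0) = 132 - 0 = 132.
T⁻¹ = (1/132) * [[-12, -9], [0, -11]].
Dividing each entry by 132 and reducing:
T⁻¹ =
[    -1/11     -3/44 ]
[        0     -1/12 ]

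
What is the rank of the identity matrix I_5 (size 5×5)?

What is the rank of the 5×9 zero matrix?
rank(I_5) = 5, rank(0) = 0

The identity I_5 has 5 columns that are the standard basis vectors e_1, …, e_5. These are linearly independent, so all 5 columns are pivots and rank(I_5) = 5.
The 5×9 zero matrix has every entry zero, so every row is the zero row and there are no pivots; rank(0) = 0.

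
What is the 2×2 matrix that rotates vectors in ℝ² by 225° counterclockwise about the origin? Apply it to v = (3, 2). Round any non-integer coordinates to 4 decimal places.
R = [[-√2/2, √2/2], [-√2/2, -√2/2]]; R·v = (-0.7071, -3.5355)

A counterclockwise rotation by angle θ in ℝ² has matrix R(θ) = [[cos θ, -sin θ], [sin θ, cos θ]].
For θ = 225°: cos θ = -√2/2, sin θ = -√2/2.
R(225°) = [[-√2/2, √2/2], [-√2/2, -√2/2]].
R·v = [-√2/2·3 + (√2/2)·2, -√2/2·3 + -√2/2·2] = (-0.7071, -3.5355).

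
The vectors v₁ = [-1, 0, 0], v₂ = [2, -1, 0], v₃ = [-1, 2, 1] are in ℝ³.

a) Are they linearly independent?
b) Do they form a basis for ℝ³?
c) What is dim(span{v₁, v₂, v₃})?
Yes independent, yes basis, dim = 3

Stack v₁, v₂, v₃ as rows of a 3×3 matrix.
[[-1, 0, 0]; [2, -1, 0]; [-1, 2, 1]] is already lower triangular with nonzero diagonal entries (-1, -1, 1), so its determinant is the product of the diagonal entries, det = (-1)·(-1)·(1) = 1 ≠ 0, and the rows are linearly independent.
Three linearly independent vectors in ℝ³ form a basis for ℝ³, so dim(span{v₁,v₂,v₃}) = 3.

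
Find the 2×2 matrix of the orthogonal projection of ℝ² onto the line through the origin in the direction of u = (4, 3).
[[16/25, 12/25], [12/25, 9/25]]

The orthogonal projection onto the line spanned by a nonzero vector u = (a, b) has matrix P = (u uᵀ) / (uᵀ u) = (1/(a² + b²)) · [[a², ab], [ab, b²]].
Here u = (4, 3), so a² + b² = 16 + 9 = 25.
P = (1/25) · [[16, 12], [12, 9]] = [[16/25, 12/25], [12/25, 9/25]].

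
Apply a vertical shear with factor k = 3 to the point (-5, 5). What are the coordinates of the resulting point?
(-5, -10)

Shear matrix for vertical shear with factor k = 3:
[[1, 0], [3, 1]]
Result: (-5, 5) → (-5, -10)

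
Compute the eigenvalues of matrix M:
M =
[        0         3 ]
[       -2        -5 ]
λ = -3, -2

Solve det(M - λI) = 0. For a 2×2 matrix the characteristic equation is λ² - (trace)λ + det = 0.
trace(M) = a + d = 0 - 5 = -5.
det(M) = a*d - b*c = (0)*(-5) - (3)*(-2) = 0 + 6 = 6.
Characteristic equation: λ² - (-5)λ + (6) = 0.
Discriminant = (-5)² - 4*(6) = 25 - 24 = 1.
λ = (-5 ± √1) / 2 = (-5 ± 1) / 2 = -3, -2.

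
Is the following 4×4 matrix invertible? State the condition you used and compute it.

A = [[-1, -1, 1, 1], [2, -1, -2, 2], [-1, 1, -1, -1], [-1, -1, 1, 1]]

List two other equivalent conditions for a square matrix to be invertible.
No, not invertible; det(A) = 0 (two rows are equal, so the rows are linearly dependent). Equivalent conditions (failing for this A): rank(A) < 4; Ax = 0 has non-trivial solutions; 0 is an eigenvalue; the columns are linearly dependent.

To check invertibility, compute det(A).
In this matrix, row 0 and the last row are identical, so one row is a scalar multiple of another and the rows are linearly dependent.
A matrix with linearly dependent rows has det = 0 and is not invertible.
Equivalent failed conditions:
- rank(A) < 4.
- Ax = 0 has non-trivial solutions.
- 0 is an eigenvalue.
- The columns are linearly dependent.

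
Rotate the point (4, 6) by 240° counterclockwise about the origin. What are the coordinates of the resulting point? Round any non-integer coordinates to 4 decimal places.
(3.1962, -6.4641)

Rotation matrix R(θ) = [[cos θ, -sin θ], [sin θ, cos θ]]; for θ = 240°:
R = [[-1/2, √3/2], [-√3/2, -1/2]]
Result: R × [4, 6]ᵀ = [-1/2·4 + (√3/2)·6, -√3/2·4 + (-1/2)·6]ᵀ = (3.1962, -6.4641)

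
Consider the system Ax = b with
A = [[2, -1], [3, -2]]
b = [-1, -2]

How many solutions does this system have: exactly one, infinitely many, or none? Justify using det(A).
Exactly one solution

Compute det(A) = (2)*(-2) - (-1)*(3) = -1.
Because det(A) ≠ 0, A is invertible and Ax = b has a unique solution for every b (here x = A⁻¹ b).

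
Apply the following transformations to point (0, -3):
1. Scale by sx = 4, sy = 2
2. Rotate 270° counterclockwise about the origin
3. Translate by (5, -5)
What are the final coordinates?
(-1, -5)

Step 1: Scale → (0, -6)
Step 2: Rotate 270° → (-6, 0)
Step 3: Translate → (-1, -5)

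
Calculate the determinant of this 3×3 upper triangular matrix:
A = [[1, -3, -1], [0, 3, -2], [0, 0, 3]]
9

The determinant of a triangular matrix is the product of its diagonal entries (the off-diagonal entries above the diagonal do not affect it).
det(A) = (1) * (3) * (3) = 9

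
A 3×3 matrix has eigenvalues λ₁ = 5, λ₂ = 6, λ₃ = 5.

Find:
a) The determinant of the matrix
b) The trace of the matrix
det = 150, trace = 16

Two standard eigenvalue identities:
- det(A) equals the product of the eigenvalues (counted with multiplicity).
- trace(A) equals the sum of the eigenvalues.
det(A) = (5)*(6)*(5) = 150.
trace(A) = 5 + 6 + 5 = 16.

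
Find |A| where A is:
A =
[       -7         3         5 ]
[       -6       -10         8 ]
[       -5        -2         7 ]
det(A) = 194

Expand along row 0 (cofactor expansion): det(A) = a*(e*i - f*h) - b*(d*i - f*g) + c*(d*h - e*g), where the 3×3 is [[a, b, c], [d, e, f], [g, h, i]].
Minor M_00 = (-10)*(7) - (8)*(-2) = -70 + 16 = -54.
Minor M_01 = (-6)*(7) - (8)*(-5) = -42 + 40 = -2.
Minor M_02 = (-6)*(-2) - (-10)*(-5) = 12 - 50 = -38.
det(A) = (-7)*(-54) - (3)*(-2) + (5)*(-38) = 378 + 6 - 190 = 194.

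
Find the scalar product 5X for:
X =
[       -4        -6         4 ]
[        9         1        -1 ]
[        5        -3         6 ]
5X =
[      -20       -30        20 ]
[       45         5        -5 ]
[       25       -15        30 ]

Scalar multiplication is elementwise: (5X)[i][j] = 5 * X[i][j].
  (5X)[0][0] = 5 * (-4) = -20
  (5X)[0][1] = 5 * (-6) = -30
  (5X)[0][2] = 5 * (4) = 20
  (5X)[1][0] = 5 * (9) = 45
  (5X)[1][1] = 5 * (1) = 5
  (5X)[1][2] = 5 * (-1) = -5
  (5X)[2][0] = 5 * (5) = 25
  (5X)[2][1] = 5 * (-3) = -15
  (5X)[2][2] = 5 * (6) = 30
5X =
[      -20       -30        20 ]
[       45         5        -5 ]
[       25       -15        30 ]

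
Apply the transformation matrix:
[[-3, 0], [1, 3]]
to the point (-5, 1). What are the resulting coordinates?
(15, -2)

Matrix multiplication:
[[-3, 0], [1, 3]] × [-5, 1]ᵀ
= [-3×-5 + 0×1, 1×-5 + 3×1]ᵀ
= [15.0000, -2.0000]ᵀ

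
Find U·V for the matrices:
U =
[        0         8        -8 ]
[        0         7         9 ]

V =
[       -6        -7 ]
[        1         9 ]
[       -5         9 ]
UV =
[       48         0 ]
[      -38       144 ]

Matrix multiplication: (UV)[i][j] = sum over k of U[i][k] * V[k][j].
  (UV)[0][0] = (0)*(-6) + (8)*(1) + (-8)*(-5) = 48
  (UV)[0][1] = (0)*(-7) + (8)*(9) + (-8)*(9) = 0
  (UV)[1][0] = (0)*(-6) + (7)*(1) + (9)*(-5) = -38
  (UV)[1][1] = (0)*(-7) + (7)*(9) + (9)*(9) = 144
UV =
[       48         0 ]
[      -38       144 ]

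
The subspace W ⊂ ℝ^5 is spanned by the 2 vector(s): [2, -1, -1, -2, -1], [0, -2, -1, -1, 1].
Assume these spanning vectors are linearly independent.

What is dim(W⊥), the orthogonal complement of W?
dim(W⊥) = 3

For any subspace W of ℝ^n, dim(W) + dim(W⊥) = n (the whole-space dimension).
Here the given 2 vectors are linearly independent, so dim(W) = 2.
Thus dim(W⊥) = n - dim(W) = 5 - 2 = 3.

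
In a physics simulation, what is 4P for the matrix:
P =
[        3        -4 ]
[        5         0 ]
4P =
[       12       -16 ]
[       20         0 ]

Scalar multiplication is elementwise: (4P)[i][j] = 4 * P[i][j].
  (4P)[0][0] = 4 * (3) = 12
  (4P)[0][1] = 4 * (-4) = -16
  (4P)[1][0] = 4 * (5) = 20
  (4P)[1][1] = 4 * (0) = 0
4P =
[       12       -16 ]
[       20         0 ]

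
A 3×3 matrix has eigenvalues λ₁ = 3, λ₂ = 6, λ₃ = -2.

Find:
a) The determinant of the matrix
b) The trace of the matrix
det = -36, trace = 7

Two standard eigenvalue identities:
- det(A) equals the product of the eigenvalues (counted with multiplicity).
- trace(A) equals the sum of the eigenvalues.
det(A) = (3)*(6)*(-2) = -36.
trace(A) = 3 + 6 - 2 = 7.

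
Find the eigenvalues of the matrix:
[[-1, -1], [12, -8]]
λ = -5 and λ = -4

Characteristic equation: det(A - λI) = 0
λ² - (trace)λ + (det) = 0
λ² - (-9)λ + (20) = 0
λ² + 9λ + 20 = 0
Solving: λ = -5, -4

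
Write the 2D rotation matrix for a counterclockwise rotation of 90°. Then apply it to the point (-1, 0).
R = [[0, -1], [1, 0]]; R·(-1, 0) = (0, -1)

Rotation matrix formula: R(θ) = [[cos θ, -sin θ], [sin θ, cos θ]]
For θ = 90°:
cos(90°) = 0
sin(90°) = 1
R = [[0, -1], [1, 0]]
Apply to (-1, 0): [0·-1 + (-1)·0, 1·-1 + 0·0] = (0, -1)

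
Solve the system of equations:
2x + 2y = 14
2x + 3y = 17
x = 4, y = 3

Use elimination (row reduction):
Equation 1: 2x + 2y = 14.
Equation 2: 2x + 3y = 17.
Multiply Eq1 by 2 and Eq2 by 2: 4x + 4y = 28;  4x + 6y = 34.
Subtract: (2)y = 6, so y = 3.
Back-substitute into Eq1: 2x + 2*(3) = 14, so x = 4.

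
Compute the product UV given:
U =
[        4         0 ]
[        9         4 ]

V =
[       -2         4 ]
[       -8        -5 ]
UV =
[       -8        16 ]
[      -50        16 ]

Matrix multiplication: (UV)[i][j] = sum over k of U[i][k] * V[k][j].
  (UV)[0][0] = (4)*(-2) + (0)*(-8) = -8
  (UV)[0][1] = (4)*(4) + (0)*(-5) = 16
  (UV)[1][0] = (9)*(-2) + (4)*(-8) = -50
  (UV)[1][1] = (9)*(4) + (4)*(-5) = 16
UV =
[       -8        16 ]
[      -50        16 ]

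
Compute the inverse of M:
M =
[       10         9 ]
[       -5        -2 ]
det(M) = 25
M⁻¹ =
[    -2/25     -9/25 ]
[      1/5       2/5 ]

For a 2×2 matrix M = [[a, b], [c, d]] with det(M) ≠ 0, M⁻¹ = (1/det(M)) * [[d, -b], [-c, a]].
det(M) = (10)*(-2) - (9)*(-5) = -20 + 45 = 25.
M⁻¹ = (1/25) * [[-2, -9], [5, 10]].
Dividing each entry by 25 and reducing:
M⁻¹ =
[    -2/25     -9/25 ]
[      1/5       2/5 ]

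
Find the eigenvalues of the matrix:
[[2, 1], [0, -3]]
λ = -3 and λ = 2

Characteristic equation: det(A - λI) = 0
λ² - (trace)λ + (det) = 0
λ² - (-1)λ + (-6) = 0
λ² + 1λ - 6 = 0
Solving: λ = -3, 2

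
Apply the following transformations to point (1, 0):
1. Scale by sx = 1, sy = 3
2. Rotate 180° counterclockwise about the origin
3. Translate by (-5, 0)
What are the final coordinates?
(-6, 0)

Step 1: Scale → (1, 0)
Step 2: Rotate 180° → (-1, 0)
Step 3: Translate → (-6, 0)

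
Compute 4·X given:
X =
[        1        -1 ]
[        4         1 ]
4X =
[        4        -4 ]
[       16         4 ]

Scalar multiplication is elementwise: (4X)[i][j] = 4 * X[i][j].
  (4X)[0][0] = 4 * (1) = 4
  (4X)[0][1] = 4 * (-1) = -4
  (4X)[1][0] = 4 * (4) = 16
  (4X)[1][1] = 4 * (1) = 4
4X =
[        4        -4 ]
[       16         4 ]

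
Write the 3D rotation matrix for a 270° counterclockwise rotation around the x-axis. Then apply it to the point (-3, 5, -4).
R = [[1, 0, 0], [0, 0, 1], [0, -1, 0]]; R·(-3, 5, -4) = (-3, -4, -5)

Rotation matrix for 270° around x-axis:
cos(270°) = 0, sin(270°) = -1
R = [[1, 0, 0], [0, 0, 1], [0, -1, 0]]
Apply to (-3, 5, -4): R·[-3, 5, -4]ᵀ = (-3, -4, -5)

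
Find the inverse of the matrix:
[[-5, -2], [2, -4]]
[[-1/6, 1/12], [-1/12, -5/24]]

For [[a,b],[c,d]], inverse = (1/det)·[[d,-b],[-c,a]]
det = -5·-4 - -2·2 = 24
Inverse = (1/24)·[[-4, 2], [-2, -5]]
        = [[-1/6, 1/12], [-1/12, -5/24]]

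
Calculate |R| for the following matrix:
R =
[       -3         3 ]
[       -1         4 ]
det(R) = -9

For a 2×2 matrix [[a, b], [c, d]], det = a*d - b*c.
det(R) = (-3)*(4) - (3)*(-1) = -12 + 3 = -9.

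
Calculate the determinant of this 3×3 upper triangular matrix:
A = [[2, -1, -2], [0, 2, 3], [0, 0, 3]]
12

The determinant of a triangular matrix is the product of its diagonal entries (the off-diagonal entries above the diagonal do not affect it).
det(A) = (2) * (2) * (3) = 12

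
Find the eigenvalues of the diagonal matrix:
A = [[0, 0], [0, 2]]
λ₁ = 0, λ₂ = 2

The characteristic polynomial of A is det(A - λI) = (0 - λ)(2 - λ) = 0.
The roots are λ = 0 and λ = 2, so the eigenvalues are the diagonal entries.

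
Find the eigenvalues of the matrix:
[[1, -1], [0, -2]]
λ = -2 and λ = 1

Characteristic equation: det(A - λI) = 0
λ² - (trace)λ + (det) = 0
λ² - (-1)λ + (-2) = 0
λ² + 1λ - 2 = 0
Solving: λ = -2, 1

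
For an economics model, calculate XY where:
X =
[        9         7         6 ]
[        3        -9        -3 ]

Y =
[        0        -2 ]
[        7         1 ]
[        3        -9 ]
XY =
[       67       -65 ]
[      -72        12 ]

Matrix multiplication: (XY)[i][j] = sum over k of X[i][k] * Y[k][j].
  (XY)[0][0] = (9)*(0) + (7)*(7) + (6)*(3) = 67
  (XY)[0][1] = (9)*(-2) + (7)*(1) + (6)*(-9) = -65
  (XY)[1][0] = (3)*(0) + (-9)*(7) + (-3)*(3) = -72
  (XY)[1][1] = (3)*(-2) + (-9)*(1) + (-3)*(-9) = 12
XY =
[       67       -65 ]
[      -72        12 ]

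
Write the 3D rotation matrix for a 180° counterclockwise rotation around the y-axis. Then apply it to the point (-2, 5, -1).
R = [[-1, 0, 0], [0, 1, 0], [0, 0, -1]]; R·(-2, 5, -1) = (2, 5, 1)

Rotation matrix for 180° around y-axis:
cos(180°) = -1, sin(180°) = 0
R = [[-1, 0, 0], [0, 1, 0], [0, 0, -1]]
Apply to (-2, 5, -1): R·[-2, 5, -1]ᵀ = (2, 5, 1)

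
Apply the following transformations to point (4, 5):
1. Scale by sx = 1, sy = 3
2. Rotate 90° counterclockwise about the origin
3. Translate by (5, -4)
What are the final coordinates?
(-10, 0)

Step 1: Scale → (4, 15)
Step 2: Rotate 90° → (-15, 4)
Step 3: Translate → (-10, 0)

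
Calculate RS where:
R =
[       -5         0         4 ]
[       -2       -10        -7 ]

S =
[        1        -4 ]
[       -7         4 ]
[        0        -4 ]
RS =
[       -5         4 ]
[       68        -4 ]

Matrix multiplication: (RS)[i][j] = sum over k of R[i][k] * S[k][j].
  (RS)[0][0] = (-5)*(1) + (0)*(-7) + (4)*(0) = -5
  (RS)[0][1] = (-5)*(-4) + (0)*(4) + (4)*(-4) = 4
  (RS)[1][0] = (-2)*(1) + (-10)*(-7) + (-7)*(0) = 68
  (RS)[1][1] = (-2)*(-4) + (-10)*(4) + (-7)*(-4) = -4
RS =
[       -5         4 ]
[       68        -4 ]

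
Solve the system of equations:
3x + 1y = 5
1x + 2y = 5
x = 1, y = 2

Use elimination (row reduction):
Equation 1: 3x + 1y = 5.
Equation 2: 1x + 2y = 5.
Multiply Eq1 by 1 and Eq2 by 3: 3x + 1y = 5;  3x + 6y = 15.
Subtract: (5)y = 10, so y = 2.
Back-substitute into Eq1: 3x + 1*(2) = 5, so x = 1.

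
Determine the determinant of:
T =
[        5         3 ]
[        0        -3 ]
det(T) = -15

For a 2×2 matrix [[a, b], [c, d]], det = a*d - b*c.
det(T) = (5)*(-3) - (3)*(0) = -15 - 0 = -15.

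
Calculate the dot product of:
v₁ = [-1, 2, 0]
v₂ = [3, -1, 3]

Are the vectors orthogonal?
-5, No

The dot product is the sum of products of corresponding components.
v₁·v₂ = (-1)*(3) + (2)*(-1) + (0)*(3) = -3 - 2 + 0 = -5.
Two vectors are orthogonal iff their dot product is 0; here the dot product is -5, so the vectors are not orthogonal.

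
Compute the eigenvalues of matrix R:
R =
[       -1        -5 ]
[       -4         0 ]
λ = -5, 4

Solve det(R - λI) = 0. For a 2×2 matrix the characteristic equation is λ² - (trace)λ + det = 0.
trace(R) = a + d = -1 + 0 = -1.
det(R) = a*d - b*c = (-1)*(0) - (-5)*(-4) = 0 - 20 = -20.
Characteristic equation: λ² - (-1)λ + (-20) = 0.
Discriminant = (-1)² - 4*(-20) = 1 + 80 = 81.
λ = (-1 ± √81) / 2 = (-1 ± 9) / 2 = -5, 4.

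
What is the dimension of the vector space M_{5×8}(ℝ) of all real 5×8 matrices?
Dimension = 40

A real 5×8 matrix is determined by its 5·8 = 40 independent entries.
A standard basis is {E_ij : 1 ≤ i ≤ 5, 1 ≤ j ≤ 8}, where E_ij has a 1 in position (i, j) and 0 elsewhere — there are 40 such matrices, and they are linearly independent and span M_{5×8}(ℝ).
Therefore dim(M_{5×8}(ℝ)) = 40.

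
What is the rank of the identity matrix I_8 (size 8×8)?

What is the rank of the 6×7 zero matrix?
rank(I_8) = 8, rank(0) = 0

The identity I_8 has 8 columns that are the standard basis vectors e_1, …, e_8. These are linearly independent, so all 8 columns are pivots and rank(I_8) = 8.
The 6×7 zero matrix has every entry zero, so every row is the zero row and there are no pivots; rank(0) = 0.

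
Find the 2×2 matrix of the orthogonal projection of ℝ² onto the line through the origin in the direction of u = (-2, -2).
[[1/2, 1/2], [1/2, 1/2]]

The orthogonal projection onto the line spanned by a nonzero vector u = (a, b) has matrix P = (u uᵀ) / (uᵀ u) = (1/(a² + b²)) · [[a², ab], [ab, b²]].
Here u = (-2, -2), so a² + b² = 4 + 4 = 8.
P = (1/8) · [[4, 4], [4, 4]] = [[1/2, 1/2], [1/2, 1/2]].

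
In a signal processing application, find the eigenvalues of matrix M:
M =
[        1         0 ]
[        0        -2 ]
λ = -2, 1

Solve det(M - λI) = 0. For a 2×2 matrix the characteristic equation is λ² - (trace)λ + det = 0.
trace(M) = a + d = 1 - 2 = -1.
det(M) = a*d - b*c = (1)*(-2) - (0)*(0) = -2 - 0 = -2.
Characteristic equation: λ² - (-1)λ + (-2) = 0.
Discriminant = (-1)² - 4*(-2) = 1 + 8 = 9.
λ = (-1 ± √9) / 2 = (-1 ± 3) / 2 = -2, 1.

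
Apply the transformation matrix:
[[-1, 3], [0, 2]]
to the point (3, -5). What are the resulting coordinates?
(-18, -10)

Matrix multiplication:
[[-1, 3], [0, 2]] × [3, -5]ᵀ
= [-1×3 + 3×-5, 0×3 + 2×-5]ᵀ
= [-18.0000, -10.0000]ᵀ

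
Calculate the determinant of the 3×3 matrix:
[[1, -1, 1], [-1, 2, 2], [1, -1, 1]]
0

Expansion along first row:
det = 1·det([[2,2],[-1,1]]) - -1·det([[-1,2],[1,1]]) + 1·det([[-1,2],[1,-1]])
    = 1·(2·1 - 2·-1) - -1·(-1·1 - 2·1) + 1·(-1·-1 - 2·1)
    = 1·4 - -1·-3 + 1·-1
    = 4 + -3 + -1 = 0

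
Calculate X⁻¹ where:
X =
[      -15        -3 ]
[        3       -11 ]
det(X) = 174
X⁻¹ =
[  -11/174      1/58 ]
[    -1/58     -5/58 ]

For a 2×2 matrix X = [[a, b], [c, d]] with det(X) ≠ 0, X⁻¹ = (1/det(X)) * [[d, -b], [-c, a]].
det(X) = (-15)*(-11) - (-3)*(3) = 165 + 9 = 174.
X⁻¹ = (1/174) * [[-11, 3], [-3, -15]].
Dividing each entry by 174 and reducing:
X⁻¹ =
[  -11/174      1/58 ]
[    -1/58     -5/58 ]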